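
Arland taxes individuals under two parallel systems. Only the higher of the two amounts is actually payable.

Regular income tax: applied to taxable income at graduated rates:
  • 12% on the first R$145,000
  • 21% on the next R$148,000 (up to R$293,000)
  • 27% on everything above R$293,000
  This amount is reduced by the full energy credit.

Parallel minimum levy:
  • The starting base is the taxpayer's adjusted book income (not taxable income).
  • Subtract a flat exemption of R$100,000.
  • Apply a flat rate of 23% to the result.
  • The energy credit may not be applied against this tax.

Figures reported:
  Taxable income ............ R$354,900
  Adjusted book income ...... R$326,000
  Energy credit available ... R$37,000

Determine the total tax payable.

R$51,980

Parallel minimum levy:
  Base (adjusted book income): R$326,000
  Less exemption R$100,000 → base R$226,000
  R$226,000 × 23% = R$51,980

Regular income tax:
  R$145,000 × 12% = R$17,400
  R$148,000 × 21% = R$31,080
  R$61,900 × 27% = R$16,713
  → R$65,193
  Less energy credit R$37,000 → R$28,193

R$51,980 > R$28,193, so the parallel minimum levy is the binding amount.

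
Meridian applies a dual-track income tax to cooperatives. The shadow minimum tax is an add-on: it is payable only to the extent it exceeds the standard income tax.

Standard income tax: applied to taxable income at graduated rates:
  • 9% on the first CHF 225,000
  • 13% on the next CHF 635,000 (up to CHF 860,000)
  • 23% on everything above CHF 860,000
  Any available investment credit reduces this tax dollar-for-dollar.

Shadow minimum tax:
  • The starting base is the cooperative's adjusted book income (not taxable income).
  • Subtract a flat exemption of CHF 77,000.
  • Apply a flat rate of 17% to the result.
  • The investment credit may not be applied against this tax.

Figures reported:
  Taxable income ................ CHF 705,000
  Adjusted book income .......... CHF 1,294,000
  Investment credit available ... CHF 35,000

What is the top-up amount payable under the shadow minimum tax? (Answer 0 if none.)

Shadow minimum tax:
  Base (adjusted book income): CHF 1,294,000
  Less exemption CHF 77,000 → base CHF 1,217,000
  CHF 1,217,000 × 17% = CHF 206,890

Standard income tax:
  CHF 225,000 × 9% = CHF 20,250
  CHF 480,000 × 13% = CHF 62,400
  → CHF 82,650
  Less investment credit CHF 35,000 → CHF 47,650

Excess of shadow minimum tax over standard income tax: CHF 206,890 − CHF 47,650 = CHF 159,240.

CHF 159,240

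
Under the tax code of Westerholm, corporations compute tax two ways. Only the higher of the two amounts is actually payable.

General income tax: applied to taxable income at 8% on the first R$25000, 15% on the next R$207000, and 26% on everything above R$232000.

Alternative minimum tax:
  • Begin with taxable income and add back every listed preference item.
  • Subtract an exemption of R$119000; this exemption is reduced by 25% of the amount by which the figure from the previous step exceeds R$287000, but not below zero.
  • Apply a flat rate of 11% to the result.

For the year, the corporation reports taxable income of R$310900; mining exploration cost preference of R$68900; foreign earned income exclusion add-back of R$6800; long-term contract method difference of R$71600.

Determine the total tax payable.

R$53564

Alternative minimum tax:
  Adjusted income: R$310900 + R$68900 + R$6800 + R$71600 = R$458200
  Exemption: R$119000 − 25% × (R$458200 − R$287000) = R$119000 − R$42800 = R$76200
  Base: R$458200 − R$76200 = R$382000
  R$382000 × 11% = R$42020

General income tax:
  R$25000 × 8% = R$2000
  R$207000 × 15% = R$31050
  R$78900 × 26% = R$20514
  → R$53564

R$53564 > R$42020, so the general income tax governs.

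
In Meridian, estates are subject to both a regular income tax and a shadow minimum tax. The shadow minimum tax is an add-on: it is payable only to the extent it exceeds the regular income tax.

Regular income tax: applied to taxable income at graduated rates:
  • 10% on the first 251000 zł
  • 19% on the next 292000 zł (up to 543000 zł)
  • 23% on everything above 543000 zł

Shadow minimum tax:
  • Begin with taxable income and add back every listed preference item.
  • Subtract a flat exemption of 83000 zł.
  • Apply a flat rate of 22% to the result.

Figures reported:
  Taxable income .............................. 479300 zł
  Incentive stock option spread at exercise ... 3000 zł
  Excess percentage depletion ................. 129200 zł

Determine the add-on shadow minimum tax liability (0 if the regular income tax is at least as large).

Shadow minimum tax:
  Adjusted income: 479300 zł + 3000 zł + 129200 zł = 611500 zł
  Less exemption 83000 zł → base 528500 zł
  528500 zł × 22% = 116270 zł

Regular income tax:
  251000 zł × 10% = 25100 zł
  228300 zł × 19% = 43377 zł
  → 68477 zł

Excess of shadow minimum tax over regular income tax: 116270 zł − 68477 zł = 47793 zł.

47793 zł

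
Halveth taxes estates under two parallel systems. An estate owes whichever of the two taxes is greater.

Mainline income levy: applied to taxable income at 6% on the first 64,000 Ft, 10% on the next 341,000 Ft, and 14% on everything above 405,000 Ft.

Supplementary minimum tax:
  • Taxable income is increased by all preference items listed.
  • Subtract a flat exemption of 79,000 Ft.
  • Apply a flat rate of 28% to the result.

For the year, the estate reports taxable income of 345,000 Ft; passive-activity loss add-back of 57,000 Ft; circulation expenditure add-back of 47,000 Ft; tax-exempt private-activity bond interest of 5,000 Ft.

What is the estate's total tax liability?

Supplementary minimum tax:
  Adjusted income: 345,000 Ft + 57,000 Ft + 47,000 Ft + 5,000 Ft = 454,000 Ft
  Less exemption 79,000 Ft → base 375,000 Ft
  375,000 Ft × 28% = 105,000 Ft

Mainline income levy:
  64,000 Ft × 6% = 3,840 Ft
  281,000 Ft × 10% = 28,100 Ft
  → 31,940 Ft

105,000 Ft > 31,940 Ft, so the supplementary minimum tax is the binding amount.

105,000 Ft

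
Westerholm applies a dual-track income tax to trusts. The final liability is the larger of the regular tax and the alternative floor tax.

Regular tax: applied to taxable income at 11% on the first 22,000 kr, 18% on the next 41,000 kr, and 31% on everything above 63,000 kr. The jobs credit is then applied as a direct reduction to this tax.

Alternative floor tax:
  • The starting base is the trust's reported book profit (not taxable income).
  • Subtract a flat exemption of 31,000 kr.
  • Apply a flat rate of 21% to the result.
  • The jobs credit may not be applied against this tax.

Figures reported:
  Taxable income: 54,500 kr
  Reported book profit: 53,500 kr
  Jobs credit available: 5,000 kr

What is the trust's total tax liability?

4,725 kr

Regular tax:
  22,000 kr × 11% = 2,420 kr
  32,500 kr × 18% = 5,850 kr
  → 8,270 kr
  Less jobs credit 5,000 kr → 3,270 kr

Alternative floor tax:
  Base (reported book profit): 53,500 kr
  Less exemption 31,000 kr → base 22,500 kr
  22,500 kr × 21% = 4,725 kr

4,725 kr > 3,270 kr, so the alternative floor tax is the binding amount.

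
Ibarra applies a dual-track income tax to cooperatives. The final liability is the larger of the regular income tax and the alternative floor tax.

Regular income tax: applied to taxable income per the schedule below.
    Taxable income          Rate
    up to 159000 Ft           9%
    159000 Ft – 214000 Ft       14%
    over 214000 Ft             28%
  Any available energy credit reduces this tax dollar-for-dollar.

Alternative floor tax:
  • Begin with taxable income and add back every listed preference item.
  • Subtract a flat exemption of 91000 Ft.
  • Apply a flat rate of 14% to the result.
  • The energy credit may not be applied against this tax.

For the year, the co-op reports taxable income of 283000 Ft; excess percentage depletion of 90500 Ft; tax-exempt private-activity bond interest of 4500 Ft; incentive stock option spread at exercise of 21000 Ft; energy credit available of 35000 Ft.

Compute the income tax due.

43120 Ft

Alternative floor tax:
  Adjusted income: 283000 Ft + 90500 Ft + 4500 Ft + 21000 Ft = 399000 Ft
  Less exemption 91000 Ft → base 308000 Ft
  308000 Ft × 14% = 43120 Ft

Regular income tax:
  159000 Ft × 9% = 14310 Ft
  55000 Ft × 14% = 7700 Ft
  69000 Ft × 28% = 19320 Ft
  → 41330 Ft
  Less energy credit 35000 Ft → 6330 Ft

43120 Ft > 6330 Ft, so the alternative floor tax is the binding amount.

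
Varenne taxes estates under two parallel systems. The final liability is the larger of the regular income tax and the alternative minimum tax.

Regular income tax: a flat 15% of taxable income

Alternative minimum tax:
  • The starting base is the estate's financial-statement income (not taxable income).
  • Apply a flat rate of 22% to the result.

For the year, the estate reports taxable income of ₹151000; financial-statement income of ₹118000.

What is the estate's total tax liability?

₹25960

Regular income tax:
  ₹151000 × 15% = ₹22650

Alternative minimum tax:
  Base (financial-statement income): ₹118000
  ₹118000 × 22% = ₹25960

₹25960 > ₹22650, so the alternative minimum tax is the binding amount.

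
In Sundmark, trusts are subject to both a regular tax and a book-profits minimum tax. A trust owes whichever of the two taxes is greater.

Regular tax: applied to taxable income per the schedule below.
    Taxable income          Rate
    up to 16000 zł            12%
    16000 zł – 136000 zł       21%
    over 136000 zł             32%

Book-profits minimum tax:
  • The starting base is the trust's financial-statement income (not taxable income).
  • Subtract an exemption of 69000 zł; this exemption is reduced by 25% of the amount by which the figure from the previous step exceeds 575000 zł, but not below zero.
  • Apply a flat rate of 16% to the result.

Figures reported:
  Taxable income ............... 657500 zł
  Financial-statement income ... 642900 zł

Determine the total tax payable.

194000 zł

Book-profits minimum tax:
  Base (financial-statement income): 642900 zł
  Exemption: 69000 zł − 25% × (642900 zł − 575000 zł) = 69000 zł − 16975 zł = 52025 zł
  Base: 642900 zł − 52025 zł = 590875 zł
  590875 zł × 16% = 94540 zł

Regular tax:
  16000 zł × 12% = 1920 zł
  120000 zł × 21% = 25200 zł
  521500 zł × 32% = 166880 zł
  → 194000 zł

194000 zł > 94540 zł, so the regular tax governs.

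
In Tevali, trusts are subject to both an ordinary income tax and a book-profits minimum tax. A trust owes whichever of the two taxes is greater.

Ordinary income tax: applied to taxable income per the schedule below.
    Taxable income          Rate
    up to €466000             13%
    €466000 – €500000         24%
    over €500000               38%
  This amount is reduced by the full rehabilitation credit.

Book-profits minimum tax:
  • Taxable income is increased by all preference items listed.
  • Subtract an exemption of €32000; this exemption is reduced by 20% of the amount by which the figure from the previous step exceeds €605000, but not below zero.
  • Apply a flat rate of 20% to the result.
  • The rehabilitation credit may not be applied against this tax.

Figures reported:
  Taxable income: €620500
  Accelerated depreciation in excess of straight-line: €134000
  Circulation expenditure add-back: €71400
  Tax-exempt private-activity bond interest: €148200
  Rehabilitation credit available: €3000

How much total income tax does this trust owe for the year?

€194820

Ordinary income tax:
  €466000 × 13% = €60580
  €34000 × 24% = €8160
  €120500 × 38% = €45790
  → €114530
  Less rehabilitation credit €3000 → €111530

Book-profits minimum tax:
  Adjusted income: €620500 + €134000 + €71400 + €148200 = €974100
  Exemption: 20% × (€974100 − €605000) = €73820 ≥ €32000, so the exemption is fully phased out
  Base: €974100 − €0 = €974100
  €974100 × 20% = €194820

€194820 > €111530, so the book-profits minimum tax is the binding amount.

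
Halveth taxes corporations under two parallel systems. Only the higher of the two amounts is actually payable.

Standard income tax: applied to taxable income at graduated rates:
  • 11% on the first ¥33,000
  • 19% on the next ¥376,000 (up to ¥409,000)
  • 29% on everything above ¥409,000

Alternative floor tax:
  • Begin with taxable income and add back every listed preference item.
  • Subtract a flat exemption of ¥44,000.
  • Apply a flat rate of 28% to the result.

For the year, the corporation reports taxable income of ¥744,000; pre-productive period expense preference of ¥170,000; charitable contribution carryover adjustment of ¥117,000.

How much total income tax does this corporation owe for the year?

¥276,360

Standard income tax:
  ¥33,000 × 11% = ¥3,630
  ¥376,000 × 19% = ¥71,440
  ¥335,000 × 29% = ¥97,150
  → ¥172,220

Alternative floor tax:
  Adjusted income: ¥744,000 + ¥170,000 + ¥117,000 = ¥1,031,000
  Less exemption ¥44,000 → base ¥987,000
  ¥987,000 × 28% = ¥276,360

¥276,360 > ¥172,220, so the alternative floor tax is the binding amount.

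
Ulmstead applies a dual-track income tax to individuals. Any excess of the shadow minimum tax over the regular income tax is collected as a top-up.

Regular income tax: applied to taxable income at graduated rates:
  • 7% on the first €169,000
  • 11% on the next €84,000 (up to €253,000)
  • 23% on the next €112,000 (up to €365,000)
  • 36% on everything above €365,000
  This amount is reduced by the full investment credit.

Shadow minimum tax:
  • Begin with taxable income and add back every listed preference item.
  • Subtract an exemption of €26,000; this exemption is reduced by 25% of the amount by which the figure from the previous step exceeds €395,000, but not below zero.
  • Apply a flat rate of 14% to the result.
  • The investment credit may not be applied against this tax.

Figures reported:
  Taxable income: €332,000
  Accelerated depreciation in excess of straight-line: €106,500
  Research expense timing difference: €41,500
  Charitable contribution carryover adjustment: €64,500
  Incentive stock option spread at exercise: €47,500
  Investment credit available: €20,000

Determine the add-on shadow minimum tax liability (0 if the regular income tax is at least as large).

€63,640

Shadow minimum tax:
  Adjusted income: €332,000 + €106,500 + €41,500 + €64,500 + €47,500 = €592,000
  Exemption: 25% × (€592,000 − €395,000) = €49,250 ≥ €26,000, so the exemption is fully phased out
  Base: €592,000 − €0 = €592,000
  €592,000 × 14% = €82,880

Regular income tax:
  €169,000 × 7% = €11,830
  €84,000 × 11% = €9,240
  €79,000 × 23% = €18,170
  → €39,240
  Less investment credit €20,000 → €19,240

Excess of shadow minimum tax over regular income tax: €82,880 − €19,240 = €63,640.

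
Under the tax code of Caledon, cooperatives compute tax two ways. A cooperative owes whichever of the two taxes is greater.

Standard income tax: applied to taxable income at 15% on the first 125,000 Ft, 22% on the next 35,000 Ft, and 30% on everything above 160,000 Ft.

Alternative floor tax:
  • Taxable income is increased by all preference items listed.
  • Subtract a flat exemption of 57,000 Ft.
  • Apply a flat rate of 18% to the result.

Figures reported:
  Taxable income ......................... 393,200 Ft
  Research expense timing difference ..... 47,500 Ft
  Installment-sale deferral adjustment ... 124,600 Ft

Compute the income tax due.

96,410 Ft

Standard income tax:
  125,000 Ft × 15% = 18,750 Ft
  35,000 Ft × 22% = 7,700 Ft
  233,200 Ft × 30% = 69,960 Ft
  → 96,410 Ft

Alternative floor tax:
  Adjusted income: 393,200 Ft + 47,500 Ft + 124,600 Ft = 565,300 Ft
  Less exemption 57,000 Ft → base 508,300 Ft
  508,300 Ft × 18% = 91,494 Ft

96,410 Ft > 91,494 Ft, so the standard income tax governs.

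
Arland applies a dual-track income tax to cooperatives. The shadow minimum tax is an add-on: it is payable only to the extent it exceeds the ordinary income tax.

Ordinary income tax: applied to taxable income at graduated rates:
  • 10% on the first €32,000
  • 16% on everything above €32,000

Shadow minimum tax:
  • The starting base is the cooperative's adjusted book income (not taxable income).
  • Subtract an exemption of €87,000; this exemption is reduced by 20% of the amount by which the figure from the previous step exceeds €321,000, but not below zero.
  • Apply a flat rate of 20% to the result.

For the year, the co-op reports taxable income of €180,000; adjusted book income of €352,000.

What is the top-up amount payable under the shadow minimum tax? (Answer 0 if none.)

€27,360

Shadow minimum tax:
  Base (adjusted book income): €352,000
  Exemption: €87,000 − 20% × (€352,000 − €321,000) = €87,000 − €6,200 = €80,800
  Base: €352,000 − €80,800 = €271,200
  €271,200 × 20% = €54,240

Ordinary income tax:
  €32,000 × 10% = €3,200
  €148,000 × 16% = €23,680
  → €26,880

Excess of shadow minimum tax over ordinary income tax: €54,240 − €26,880 = €27,360.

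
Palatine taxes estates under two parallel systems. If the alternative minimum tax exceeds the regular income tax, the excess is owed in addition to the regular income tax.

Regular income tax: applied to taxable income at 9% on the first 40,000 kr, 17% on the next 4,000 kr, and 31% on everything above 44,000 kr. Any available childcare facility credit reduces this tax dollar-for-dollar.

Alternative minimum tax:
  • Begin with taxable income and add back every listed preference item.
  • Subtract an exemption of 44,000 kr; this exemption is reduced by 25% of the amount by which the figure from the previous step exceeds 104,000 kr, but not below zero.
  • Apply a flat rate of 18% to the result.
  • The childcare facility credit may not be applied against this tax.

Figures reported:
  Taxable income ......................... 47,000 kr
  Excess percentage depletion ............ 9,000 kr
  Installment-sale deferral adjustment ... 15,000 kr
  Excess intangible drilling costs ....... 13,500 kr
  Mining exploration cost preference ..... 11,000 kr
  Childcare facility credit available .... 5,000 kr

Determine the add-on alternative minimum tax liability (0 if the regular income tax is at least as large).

9,060 kr

Alternative minimum tax:
  Adjusted income: 47,000 kr + 9,000 kr + 15,000 kr + 13,500 kr + 11,000 kr = 95,500 kr
  Exemption: 95,500 kr ≤ 104,000 kr, so full 44,000 kr applies
  Base: 95,500 kr − 44,000 kr = 51,500 kr
  51,500 kr × 18% = 9,270 kr

Regular income tax:
  40,000 kr × 9% = 3,600 kr
  4,000 kr × 17% = 680 kr
  3,000 kr × 31% = 930 kr
  → 5,210 kr
  Less childcare facility credit 5,000 kr → 210 kr

Excess of alternative minimum tax over regular income tax: 9,270 kr − 210 kr = 9,060 kr.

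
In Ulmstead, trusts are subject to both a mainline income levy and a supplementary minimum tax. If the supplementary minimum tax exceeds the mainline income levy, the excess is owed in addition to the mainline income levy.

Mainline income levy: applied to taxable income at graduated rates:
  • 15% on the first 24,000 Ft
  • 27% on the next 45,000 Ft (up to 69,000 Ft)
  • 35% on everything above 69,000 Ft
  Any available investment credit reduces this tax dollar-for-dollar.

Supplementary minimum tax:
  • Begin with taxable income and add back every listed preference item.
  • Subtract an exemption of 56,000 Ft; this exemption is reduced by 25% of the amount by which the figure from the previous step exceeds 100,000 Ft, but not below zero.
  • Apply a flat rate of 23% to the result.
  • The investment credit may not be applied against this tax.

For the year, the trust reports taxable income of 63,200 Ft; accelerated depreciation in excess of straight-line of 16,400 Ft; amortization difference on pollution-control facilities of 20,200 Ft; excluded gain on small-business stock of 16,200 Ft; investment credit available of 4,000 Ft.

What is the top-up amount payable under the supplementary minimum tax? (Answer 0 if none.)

Mainline income levy:
  24,000 Ft × 15% = 3,600 Ft
  39,200 Ft × 27% = 10,584 Ft
  → 14,184 Ft
  Less investment credit 4,000 Ft → 10,184 Ft

Supplementary minimum tax:
  Adjusted income: 63,200 Ft + 16,400 Ft + 20,200 Ft + 16,200 Ft = 116,000 Ft
  Exemption: 56,000 Ft − 25% × (116,000 Ft − 100,000 Ft) = 56,000 Ft − 4,000 Ft = 52,000 Ft
  Base: 116,000 Ft − 52,000 Ft = 64,000 Ft
  64,000 Ft × 23% = 14,720 Ft

Excess of supplementary minimum tax over mainline income levy: 14,720 Ft − 10,184 Ft = 4,536 Ft.

4,536 Ft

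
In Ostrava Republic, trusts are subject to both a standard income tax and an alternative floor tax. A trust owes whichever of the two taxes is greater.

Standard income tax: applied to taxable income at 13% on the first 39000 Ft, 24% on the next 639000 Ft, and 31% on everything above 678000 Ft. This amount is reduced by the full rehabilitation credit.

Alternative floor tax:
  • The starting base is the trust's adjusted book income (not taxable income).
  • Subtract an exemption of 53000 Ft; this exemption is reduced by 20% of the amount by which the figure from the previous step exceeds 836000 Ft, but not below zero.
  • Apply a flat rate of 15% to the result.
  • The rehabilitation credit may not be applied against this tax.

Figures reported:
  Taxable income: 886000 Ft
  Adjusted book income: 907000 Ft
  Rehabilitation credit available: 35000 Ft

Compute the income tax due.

187910 Ft

Standard income tax:
  39000 Ft × 13% = 5070 Ft
  639000 Ft × 24% = 153360 Ft
  208000 Ft × 31% = 64480 Ft
  → 222910 Ft
  Less rehabilitation credit 35000 Ft → 187910 Ft

Alternative floor tax:
  Base (adjusted book income): 907000 Ft
  Exemption: 53000 Ft − 20% × (907000 Ft − 836000 Ft) = 53000 Ft − 14200 Ft = 38800 Ft
  Base: 907000 Ft − 38800 Ft = 868200 Ft
  868200 Ft × 15% = 130230 Ft

187910 Ft > 130230 Ft, so the standard income tax governs.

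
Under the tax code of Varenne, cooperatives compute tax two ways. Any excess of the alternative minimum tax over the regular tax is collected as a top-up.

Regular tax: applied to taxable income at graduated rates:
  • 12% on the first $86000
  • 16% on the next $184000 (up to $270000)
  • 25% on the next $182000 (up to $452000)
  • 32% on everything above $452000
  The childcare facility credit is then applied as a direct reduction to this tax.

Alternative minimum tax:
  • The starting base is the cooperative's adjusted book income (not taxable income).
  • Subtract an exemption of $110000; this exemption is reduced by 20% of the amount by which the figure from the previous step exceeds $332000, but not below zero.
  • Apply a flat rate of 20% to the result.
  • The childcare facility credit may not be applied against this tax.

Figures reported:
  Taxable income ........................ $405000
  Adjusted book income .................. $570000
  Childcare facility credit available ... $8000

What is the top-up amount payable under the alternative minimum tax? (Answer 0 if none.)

Alternative minimum tax:
  Base (adjusted book income): $570000
  Exemption: $110000 − 20% × ($570000 − $332000) = $110000 − $47600 = $62400
  Base: $570000 − $62400 = $507600
  $507600 × 20% = $101520

Regular tax:
  $86000 × 12% = $10320
  $184000 × 16% = $29440
  $135000 × 25% = $33750
  → $73510
  Less childcare facility credit $8000 → $65510

Excess of alternative minimum tax over regular tax: $101520 − $65510 = $36010.

$36010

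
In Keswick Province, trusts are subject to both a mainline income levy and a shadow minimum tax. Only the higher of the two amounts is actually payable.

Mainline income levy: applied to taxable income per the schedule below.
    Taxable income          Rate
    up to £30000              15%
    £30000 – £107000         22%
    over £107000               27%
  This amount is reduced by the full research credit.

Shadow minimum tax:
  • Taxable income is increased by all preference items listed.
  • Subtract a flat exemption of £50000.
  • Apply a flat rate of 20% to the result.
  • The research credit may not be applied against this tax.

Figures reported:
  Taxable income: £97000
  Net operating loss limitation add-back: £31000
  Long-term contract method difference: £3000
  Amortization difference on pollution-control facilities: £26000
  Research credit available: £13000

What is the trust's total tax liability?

Shadow minimum tax:
  Adjusted income: £97000 + £31000 + £3000 + £26000 = £157000
  Less exemption £50000 → base £107000
  £107000 × 20% = £21400

Mainline income levy:
  £30000 × 15% = £4500
  £67000 × 22% = £14740
  → £19240
  Less research credit £13000 → £6240

£21400 > £6240, so the shadow minimum tax is the binding amount.

£21400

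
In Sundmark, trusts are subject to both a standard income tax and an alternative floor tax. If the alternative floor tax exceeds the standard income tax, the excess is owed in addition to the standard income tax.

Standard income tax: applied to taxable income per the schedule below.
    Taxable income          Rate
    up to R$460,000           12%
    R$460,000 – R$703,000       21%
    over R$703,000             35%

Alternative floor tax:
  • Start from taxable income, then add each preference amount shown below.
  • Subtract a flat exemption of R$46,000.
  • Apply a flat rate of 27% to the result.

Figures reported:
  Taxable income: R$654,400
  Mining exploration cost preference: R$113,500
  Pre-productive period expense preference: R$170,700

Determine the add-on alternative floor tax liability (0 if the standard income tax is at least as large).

R$144,978

Standard income tax:
  R$460,000 × 12% = R$55,200
  R$194,400 × 21% = R$40,824
  → R$96,024

Alternative floor tax:
  Adjusted income: R$654,400 + R$113,500 + R$170,700 = R$938,600
  Less exemption R$46,000 → base R$892,600
  R$892,600 × 27% = R$241,002

Excess of alternative floor tax over standard income tax: R$241,002 − R$96,024 = R$144,978.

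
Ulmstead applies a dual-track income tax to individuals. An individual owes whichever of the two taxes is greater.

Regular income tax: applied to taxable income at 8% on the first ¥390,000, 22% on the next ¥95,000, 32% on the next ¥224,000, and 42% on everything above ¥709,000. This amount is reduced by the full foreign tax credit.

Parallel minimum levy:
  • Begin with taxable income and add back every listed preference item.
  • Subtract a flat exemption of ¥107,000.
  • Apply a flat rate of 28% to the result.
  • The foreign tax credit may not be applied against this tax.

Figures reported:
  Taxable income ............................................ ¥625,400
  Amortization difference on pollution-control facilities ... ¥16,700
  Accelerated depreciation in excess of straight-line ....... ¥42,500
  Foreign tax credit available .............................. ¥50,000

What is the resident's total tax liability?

Parallel minimum levy:
  Adjusted income: ¥625,400 + ¥16,700 + ¥42,500 = ¥684,600
  Less exemption ¥107,000 → base ¥577,600
  ¥577,600 × 28% = ¥161,728

Regular income tax:
  ¥390,000 × 8% = ¥31,200
  ¥95,000 × 22% = ¥20,900
  ¥140,400 × 32% = ¥44,928
  → ¥97,028
  Less foreign tax credit ¥50,000 → ¥47,028

¥161,728 > ¥47,028, so the parallel minimum levy is the binding amount.

¥161,728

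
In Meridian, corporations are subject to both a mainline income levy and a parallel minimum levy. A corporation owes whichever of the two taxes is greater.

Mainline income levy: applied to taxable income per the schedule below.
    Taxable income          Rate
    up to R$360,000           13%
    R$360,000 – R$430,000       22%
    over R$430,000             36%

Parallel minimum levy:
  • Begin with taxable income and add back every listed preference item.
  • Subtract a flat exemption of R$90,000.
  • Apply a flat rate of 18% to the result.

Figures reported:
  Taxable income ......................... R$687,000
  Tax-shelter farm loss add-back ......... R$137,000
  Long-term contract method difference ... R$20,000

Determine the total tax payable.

R$154,720

Mainline income levy:
  R$360,000 × 13% = R$46,800
  R$70,000 × 22% = R$15,400
  R$257,000 × 36% = R$92,520
  → R$154,720

Parallel minimum levy:
  Adjusted income: R$687,000 + R$137,000 + R$20,000 = R$844,000
  Less exemption R$90,000 → base R$754,000
  R$754,000 × 18% = R$135,720

R$154,720 > R$135,720, so the mainline income levy governs.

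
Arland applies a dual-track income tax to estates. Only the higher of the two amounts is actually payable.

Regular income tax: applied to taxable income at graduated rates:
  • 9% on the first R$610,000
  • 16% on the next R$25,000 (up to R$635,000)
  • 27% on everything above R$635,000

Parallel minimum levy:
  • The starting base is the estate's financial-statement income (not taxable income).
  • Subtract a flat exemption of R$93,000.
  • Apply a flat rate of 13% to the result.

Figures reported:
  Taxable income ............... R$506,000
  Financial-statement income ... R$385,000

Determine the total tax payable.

R$45,540

Regular income tax:
  R$506,000 × 9% = R$45,540

Parallel minimum levy:
  Base (financial-statement income): R$385,000
  Less exemption R$93,000 → base R$292,000
  R$292,000 × 13% = R$37,960

R$45,540 > R$37,960, so the regular income tax governs.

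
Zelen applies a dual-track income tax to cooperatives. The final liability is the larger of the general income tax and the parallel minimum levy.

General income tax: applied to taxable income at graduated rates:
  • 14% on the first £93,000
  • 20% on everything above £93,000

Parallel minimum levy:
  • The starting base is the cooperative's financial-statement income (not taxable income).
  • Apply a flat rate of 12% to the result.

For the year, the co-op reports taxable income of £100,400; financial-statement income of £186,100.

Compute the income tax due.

£22,332

General income tax:
  £93,000 × 14% = £13,020
  £7,400 × 20% = £1,480
  → £14,500

Parallel minimum levy:
  Base (financial-statement income): £186,100
  £186,100 × 12% = £22,332

£22,332 > £14,500, so the parallel minimum levy is the binding amount.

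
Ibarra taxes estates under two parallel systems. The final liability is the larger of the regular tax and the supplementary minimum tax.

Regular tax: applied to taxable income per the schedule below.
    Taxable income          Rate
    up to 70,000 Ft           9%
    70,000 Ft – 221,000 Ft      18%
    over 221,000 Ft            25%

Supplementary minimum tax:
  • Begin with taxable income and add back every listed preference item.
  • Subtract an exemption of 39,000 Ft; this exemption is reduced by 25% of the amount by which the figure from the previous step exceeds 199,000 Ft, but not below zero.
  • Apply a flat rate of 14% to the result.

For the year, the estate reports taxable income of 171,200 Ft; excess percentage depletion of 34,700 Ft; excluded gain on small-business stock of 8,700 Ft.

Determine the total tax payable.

25,130 Ft

Supplementary minimum tax:
  Adjusted income: 171,200 Ft + 34,700 Ft + 8,700 Ft = 214,600 Ft
  Exemption: 39,000 Ft − 25% × (214,600 Ft − 199,000 Ft) = 39,000 Ft − 3,900 Ft = 35,100 Ft
  Base: 214,600 Ft − 35,100 Ft = 179,500 Ft
  179,500 Ft × 14% = 25,130 Ft

Regular tax:
  70,000 Ft × 9% = 6,300 Ft
  101,200 Ft × 18% = 18,216 Ft
  → 24,516 Ft

25,130 Ft > 24,516 Ft, so the supplementary minimum tax is the binding amount.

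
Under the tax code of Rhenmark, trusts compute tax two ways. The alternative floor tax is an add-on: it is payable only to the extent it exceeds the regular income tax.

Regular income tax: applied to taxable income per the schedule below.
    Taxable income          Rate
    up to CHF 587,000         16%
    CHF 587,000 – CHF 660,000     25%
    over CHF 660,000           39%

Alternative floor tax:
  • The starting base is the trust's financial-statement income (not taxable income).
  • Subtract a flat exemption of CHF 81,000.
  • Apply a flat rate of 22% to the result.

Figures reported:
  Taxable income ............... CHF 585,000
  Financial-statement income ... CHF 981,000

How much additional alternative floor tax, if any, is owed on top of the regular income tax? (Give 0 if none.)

CHF 104,400

Alternative floor tax:
  Base (financial-statement income): CHF 981,000
  Less exemption CHF 81,000 → base CHF 900,000
  CHF 900,000 × 22% = CHF 198,000

Regular income tax:
  CHF 585,000 × 16% = CHF 93,600

Excess of alternative floor tax over regular income tax: CHF 198,000 − CHF 93,600 = CHF 104,400.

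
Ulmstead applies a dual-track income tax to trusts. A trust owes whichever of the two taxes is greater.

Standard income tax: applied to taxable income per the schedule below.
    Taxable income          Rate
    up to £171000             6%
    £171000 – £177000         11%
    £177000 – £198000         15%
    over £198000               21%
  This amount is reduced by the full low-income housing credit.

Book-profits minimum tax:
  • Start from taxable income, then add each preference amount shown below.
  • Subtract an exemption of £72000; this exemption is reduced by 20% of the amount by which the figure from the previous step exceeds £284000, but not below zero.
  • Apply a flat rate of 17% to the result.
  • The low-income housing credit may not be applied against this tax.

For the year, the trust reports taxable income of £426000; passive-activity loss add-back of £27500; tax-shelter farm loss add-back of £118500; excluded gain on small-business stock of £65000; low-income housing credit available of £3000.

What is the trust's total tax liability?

Standard income tax:
  £171000 × 6% = £10260
  £6000 × 11% = £660
  £21000 × 15% = £3150
  £228000 × 21% = £47880
  → £61950
  Less low-income housing credit £3000 → £58950

Book-profits minimum tax:
  Adjusted income: £426000 + £27500 + £118500 + £65000 = £637000
  Exemption: £72000 − 20% × (£637000 − £284000) = £72000 − £70600 = £1400
  Base: £637000 − £1400 = £635600
  £635600 × 17% = £108052

£108052 > £58950, so the book-profits minimum tax is the binding amount.

£108052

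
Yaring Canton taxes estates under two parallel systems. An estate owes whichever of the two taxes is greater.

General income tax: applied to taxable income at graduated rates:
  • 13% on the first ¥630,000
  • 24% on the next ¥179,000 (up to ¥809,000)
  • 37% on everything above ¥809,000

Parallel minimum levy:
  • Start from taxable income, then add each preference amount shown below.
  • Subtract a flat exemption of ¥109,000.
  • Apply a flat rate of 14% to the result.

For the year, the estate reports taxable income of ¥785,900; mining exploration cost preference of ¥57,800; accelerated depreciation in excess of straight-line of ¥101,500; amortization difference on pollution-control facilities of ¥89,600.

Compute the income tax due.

¥129,612

Parallel minimum levy:
  Adjusted income: ¥785,900 + ¥57,800 + ¥101,500 + ¥89,600 = ¥1,034,800
  Less exemption ¥109,000 → base ¥925,800
  ¥925,800 × 14% = ¥129,612

General income tax:
  ¥630,000 × 13% = ¥81,900
  ¥155,900 × 24% = ¥37,416
  → ¥119,316

¥129,612 > ¥119,316, so the parallel minimum levy is the binding amount.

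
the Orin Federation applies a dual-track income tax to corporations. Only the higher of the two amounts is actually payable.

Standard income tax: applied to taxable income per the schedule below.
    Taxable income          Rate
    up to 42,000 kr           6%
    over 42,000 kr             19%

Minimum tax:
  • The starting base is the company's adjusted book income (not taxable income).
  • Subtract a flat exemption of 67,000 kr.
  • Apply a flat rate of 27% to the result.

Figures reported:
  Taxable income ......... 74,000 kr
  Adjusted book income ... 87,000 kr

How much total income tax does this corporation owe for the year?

8,600 kr

Minimum tax:
  Base (adjusted book income): 87,000 kr
  Less exemption 67,000 kr → base 20,000 kr
  20,000 kr × 27% = 5,400 kr

Standard income tax:
  42,000 kr × 6% = 2,520 kr
  32,000 kr × 19% = 6,080 kr
  → 8,600 kr

8,600 kr > 5,400 kr, so the standard income tax governs.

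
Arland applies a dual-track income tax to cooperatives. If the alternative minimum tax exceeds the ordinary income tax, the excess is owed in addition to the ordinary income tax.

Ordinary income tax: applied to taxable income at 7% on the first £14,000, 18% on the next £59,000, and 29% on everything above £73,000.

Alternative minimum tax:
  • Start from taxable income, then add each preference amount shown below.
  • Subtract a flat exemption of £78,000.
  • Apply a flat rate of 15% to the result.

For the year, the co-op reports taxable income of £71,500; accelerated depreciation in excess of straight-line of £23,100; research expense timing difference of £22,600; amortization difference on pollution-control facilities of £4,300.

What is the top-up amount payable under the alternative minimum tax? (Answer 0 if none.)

Ordinary income tax:
  £14,000 × 7% = £980
  £57,500 × 18% = £10,350
  → £11,330

Alternative minimum tax:
  Adjusted income: £71,500 + £23,100 + £22,600 + £4,300 = £121,500
  Less exemption £78,000 → base £43,500
  £43,500 × 15% = £6,525

£6,525 ≤ £11,330, so no add-on is due.

£0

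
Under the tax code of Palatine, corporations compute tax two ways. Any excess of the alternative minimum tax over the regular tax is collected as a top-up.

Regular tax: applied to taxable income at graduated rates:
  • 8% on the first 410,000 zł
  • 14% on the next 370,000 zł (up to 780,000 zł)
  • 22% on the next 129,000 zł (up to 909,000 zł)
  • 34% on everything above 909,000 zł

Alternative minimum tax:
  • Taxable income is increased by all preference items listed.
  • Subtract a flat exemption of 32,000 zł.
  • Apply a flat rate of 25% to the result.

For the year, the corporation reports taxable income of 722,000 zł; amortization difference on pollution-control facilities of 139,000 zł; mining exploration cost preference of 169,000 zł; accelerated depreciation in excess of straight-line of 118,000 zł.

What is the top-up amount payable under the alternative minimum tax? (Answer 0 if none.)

202,520 zł

Alternative minimum tax:
  Adjusted income: 722,000 zł + 139,000 zł + 169,000 zł + 118,000 zł = 1,148,000 zł
  Less exemption 32,000 zł → base 1,116,000 zł
  1,116,000 zł × 25% = 279,000 zł

Regular tax:
  410,000 zł × 8% = 32,800 zł
  312,000 zł × 14% = 43,680 zł
  → 76,480 zł

Excess of alternative minimum tax over regular tax: 279,000 zł − 76,480 zł = 202,520 zł.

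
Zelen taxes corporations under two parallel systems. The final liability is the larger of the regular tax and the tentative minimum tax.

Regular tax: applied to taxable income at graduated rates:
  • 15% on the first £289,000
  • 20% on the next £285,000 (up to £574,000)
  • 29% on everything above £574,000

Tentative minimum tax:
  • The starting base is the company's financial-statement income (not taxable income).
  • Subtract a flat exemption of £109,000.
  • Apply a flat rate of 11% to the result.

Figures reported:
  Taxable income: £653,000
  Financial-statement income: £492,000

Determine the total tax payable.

Regular tax:
  £289,000 × 15% = £43,350
  £285,000 × 20% = £57,000
  £79,000 × 29% = £22,910
  → £123,260

Tentative minimum tax:
  Base (financial-statement income): £492,000
  Less exemption £109,000 → base £383,000
  £383,000 × 11% = £42,130

£123,260 > £42,130, so the regular tax governs.

£123,260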